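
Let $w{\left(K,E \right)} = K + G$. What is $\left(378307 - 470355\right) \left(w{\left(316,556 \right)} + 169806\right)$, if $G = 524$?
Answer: $-15707623008$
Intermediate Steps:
$w{\left(K,E \right)} = 524 + K$ ($w{\left(K,E \right)} = K + 524 = 524 + K$)
$\left(378307 - 470355\right) \left(w{\left(316,556 \right)} + 169806\right) = \left(378307 - 470355\right) \left(\left(524 + 316\right) + 169806\right) = - 92048 \left(840 + 169806\right) = \left(-92048\right) 170646 = -15707623008$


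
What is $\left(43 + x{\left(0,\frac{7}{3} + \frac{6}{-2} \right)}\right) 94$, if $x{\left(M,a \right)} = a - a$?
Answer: $4042$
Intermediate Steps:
$x{\left(M,a \right)} = 0$
$\left(43 + x{\left(0,\frac{7}{3} + \frac{6}{-2} \right)}\right) 94 = \left(43 + 0\right) 94 = 43 \cdot 94 = 4042$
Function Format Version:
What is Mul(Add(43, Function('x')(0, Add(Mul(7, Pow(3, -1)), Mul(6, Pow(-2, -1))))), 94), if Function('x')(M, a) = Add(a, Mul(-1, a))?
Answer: 4042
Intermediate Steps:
Function('x')(M, a) = 0
Mul(Add(43, Function('x')(0, Add(Mul(7, Pow(3, -1)), Mul(6, Pow(-2, -1))))), 94) = Mul(Add(43, 0), 94) = Mul(43, 94) = 4042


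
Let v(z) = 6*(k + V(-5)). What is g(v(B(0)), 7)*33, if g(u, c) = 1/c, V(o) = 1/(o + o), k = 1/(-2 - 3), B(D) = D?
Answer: 33/7 ≈ 4.7143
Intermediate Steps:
k = -⅕ (k = 1/(-5) = -⅕ ≈ -0.20000)
V(o) = 1/(2*o)
v(z) = -9/5 (v(z) = 6*(-⅕ + (½)/(-5)) = 6*(-⅕ + (½)*(-⅕)) = 6*(-⅕ - ⅒) = 6*(-3/10) = -9/5)
g(v(B(0)), 7)*33 = 33/7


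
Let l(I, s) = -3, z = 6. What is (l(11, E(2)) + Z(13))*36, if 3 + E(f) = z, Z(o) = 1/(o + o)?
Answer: -1386/13 ≈ -106.62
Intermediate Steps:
Z(o) = 1/(2*o)
E(f) = 3 (E(f) = -3 + 6 = 3)
(l(11, E(2)) + Z(13))*36 = (-3 + (½)/13)*36 = (-3 + (½)*(1/13))*36 = (-3 + 1/26)*36 = -77/26*36 = -1386/13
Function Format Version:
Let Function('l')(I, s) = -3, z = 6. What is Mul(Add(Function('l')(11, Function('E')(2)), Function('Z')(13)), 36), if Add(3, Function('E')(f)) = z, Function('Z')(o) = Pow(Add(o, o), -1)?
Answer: Rational(-1386, 13) ≈ -106.62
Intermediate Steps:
Function('Z')(o) = Mul(Rational(1, 2), Pow(o, -1)) (Function('Z')(o) = Pow(Mul(2, o), -1) = Mul(Rational(1, 2), Pow(o, -1)))
Function('E')(f) = 3 (Function('E')(f) = Add(-3, 6) = 3)
Mul(Add(Function('l')(11, Function('E')(2)), Function('Z')(13)), 36) = Mul(Add(-3, Mul(Rational(1, 2), Pow(13, -1))), 36) = Mul(Add(-3, Mul(Rational(1, 2), Rational(1, 13))), 36) = Mul(Add(-3, Rational(1, 26)), 36) = Mul(Rational(-77, 26), 36) = Rational(-1386, 13)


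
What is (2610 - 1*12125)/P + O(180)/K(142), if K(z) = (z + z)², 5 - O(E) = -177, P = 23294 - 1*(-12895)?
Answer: -380427721/1459429992 ≈ -0.26067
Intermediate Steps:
P = 36189 (P = 23294 + 12895 = 36189)
O(E) = 182 (O(E) = 5 - 1*(-177) = 5 + 177 = 182)
K(z) = 4*z² (K(z) = (2*z)² = 4*z²)
(2610 - 1*12125)/P + O(180)/K(142) = (2610 - 1*12125)/36189 + 182/((4*142²)) = (2610 - 12125)*(1/36189) + 182/((4*20164)) = -9515*1/36189 + 182/80656 = -9515/36189 + 182*(1/80656) = -9515/36189 + 91/40328 = -380427721/1459429992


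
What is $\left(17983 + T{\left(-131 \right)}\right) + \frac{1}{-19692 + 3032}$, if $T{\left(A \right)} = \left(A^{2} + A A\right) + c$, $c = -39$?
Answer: $\frac{870751559}{16660} \approx 52266.0$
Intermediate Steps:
$T{\left(A \right)} = -39 + 2 A^{2}$ ($T{\left(A \right)} = \left(A^{2} + A A\right) - 39 = \left(A^{2} + A^{2}\right) - 39 = 2 A^{2} - 39 = -39 + 2 A^{2}$)
$\left(17983 + T{\left(-131 \right)}\right) + \frac{1}{-19692 + 3032} = \left(17983 - \left(39 - 2 \left(-131\right)^{2}\right)\right) + \frac{1}{-19692 + 3032} = \left(17983 + \left(-39 + 2 \cdot 17161\right)\right) + \frac{1}{-16660} = \left(17983 + \left(-39 + 34322\right)\right) - \frac{1}{16660} = \left(17983 + 34283\right) - \frac{1}{16660} = 52266 - \frac{1}{16660} = \frac{870751559}{16660}$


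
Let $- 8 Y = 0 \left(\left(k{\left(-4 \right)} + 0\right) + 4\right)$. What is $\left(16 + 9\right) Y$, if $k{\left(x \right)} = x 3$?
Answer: $0$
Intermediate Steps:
$k{\left(x \right)} = 3 x$
$Y = 0$ ($Y = - \frac{0 \left(\left(3 \left(-4\right) + 0\right) + 4\right)}{8} = - \frac{0 \left(\left(-12 + 0\right) + 4\right)}{8} = - \frac{0 \left(-12 + 4\right)}{8} = - \frac{0 \left(-8\right)}{8} = \left(- \frac{1}{8}\right) 0 = 0$)
$\left(16 + 9\right) Y = \left(16 + 9\right) 0 = 25 \cdot 0 = 0$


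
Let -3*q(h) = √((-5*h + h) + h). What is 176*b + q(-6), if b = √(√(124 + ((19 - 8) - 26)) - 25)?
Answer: -√2 + 176*I*√(25 - √109) ≈ -1.4142 + 671.57*I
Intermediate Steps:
q(h) = -√3*√(-h)/3 (q(h) = -√((-5*h + h) + h)/3 = -√(-4*h + h)/3 = -√3*√(-h)/3)
b = √(-25 + √109) (b = √(√(124 + (11 - 26)) - 25) = √(√(124 - 15) - 25) = √(√109 - 25) = √(-25 + √109) ≈ 3.8157*I)
176*b + q(-6) = 176*√(-25 + √109) - √3*√(-1*(-6))/3 = 176*√(-25 + √109) - √3*√6/3 = 176*√(-25 + √109) - √2 = -√2 + 176*√(-25 + √109)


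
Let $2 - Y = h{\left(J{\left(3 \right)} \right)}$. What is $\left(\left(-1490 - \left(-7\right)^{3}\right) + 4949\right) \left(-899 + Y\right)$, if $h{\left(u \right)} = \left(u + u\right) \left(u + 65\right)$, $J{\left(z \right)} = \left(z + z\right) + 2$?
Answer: $-7851130$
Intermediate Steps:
$J{\left(z \right)} = 2 + 2 z$ ($J{\left(z \right)} = 2 z + 2 = 2 + 2 z$)
$h{\left(u \right)} = 2 u \left(65 + u\right)$
$Y = -1166$ ($Y = 2 - 2 \left(2 + 2 \cdot 3\right) \left(65 + \left(2 + 2 \cdot 3\right)\right) = 2 - 2 \left(2 + 6\right) \left(65 + \left(2 + 6\right)\right) = 2 - 2 \cdot 8 \left(65 + 8\right) = 2 - 2 \cdot 8 \cdot 73 = 2 - 1168 = -1166$)
$\left(\left(-1490 - \left(-7\right)^{3}\right) + 4949\right) \left(-899 + Y\right) = \left(\left(-1490 - \left(-7\right)^{3}\right) + 4949\right) \left(-899 - 1166\right) = \left(\left(-1490 - -343\right) + 4949\right) \left(-2065\right) = \left(\left(-1490 + 343\right) + 4949\right) \left(-2065\right) = \left(-1147 + 4949\right) \left(-2065\right) = 3802 \left(-2065\right) = -7851130$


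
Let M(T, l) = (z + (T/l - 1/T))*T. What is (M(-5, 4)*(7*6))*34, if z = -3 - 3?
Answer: 50337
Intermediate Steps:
z = -6
M(T, l) = T*(-6 - 1/T + T/l) (M(T, l) = (-6 + (T/l - 1/T))*T = (-6 + (-1/T + T/l))*T = (-6 - 1/T + T/l)*T = T*(-6 - 1/T + T/l))
(M(-5, 4)*(7*6))*34 = ((-1 - 6*(-5) + (-5)²/4)*(7*6))*34 = ((-1 + 30 + 25*(¼))*42)*34 = ((-1 + 30 + 25/4)*42)*34 = ((141/4)*42)*34 = (2961/2)*34 = 50337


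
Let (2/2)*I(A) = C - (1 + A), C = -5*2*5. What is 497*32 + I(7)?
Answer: 15846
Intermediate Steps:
C = -50 (C = -10*5 = -50)
I(A) = -51 - A (I(A) = -50 - (1 + A) = -50 + (-1 - A) = -51 - A)
497*32 + I(7) = 497*32 + (-51 - 1*7) = 15904 + (-51 - 7) = 15904 - 58 = 15846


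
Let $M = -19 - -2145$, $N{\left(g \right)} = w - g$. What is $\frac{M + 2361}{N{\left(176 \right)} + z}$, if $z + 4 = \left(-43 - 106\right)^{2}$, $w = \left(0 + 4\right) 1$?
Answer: $\frac{4487}{22025} \approx 0.20372$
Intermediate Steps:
$w = 4$ ($w = 4 \cdot 1 = 4$)
$N{\left(g \right)} = 4 - g$
$M = 2126$ ($M = -19 + 2145 = 2126$)
$z = 22197$ ($z = -4 + \left(-43 - 106\right)^{2} = -4 + \left(-149\right)^{2} = -4 + 22201 = 22197$)
$\frac{M + 2361}{N{\left(176 \right)} + z} = \frac{2126 + 2361}{\left(4 - 176\right) + 22197} = \frac{4487}{\left(4 - 176\right) + 22197} = \frac{4487}{-172 + 22197} = \frac{4487}{22025}$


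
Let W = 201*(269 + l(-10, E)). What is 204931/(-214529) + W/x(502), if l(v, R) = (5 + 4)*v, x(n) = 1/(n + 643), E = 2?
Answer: 8837726825264/214529 ≈ 4.1196e+7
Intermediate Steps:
x(n) = 1/(643 + n)
l(v, R) = 9*v
W = 35979 (W = 201*(269 + 9*(-10)) = 201*(269 - 90) = 201*179 = 35979)
204931/(-214529) + W/x(502) = 204931/(-214529) + 35979/(1/(643 + 502)) = 204931*(-1/214529) + 35979/(1/1145) = -204931/214529 + 35979/(1/1145) = -204931/214529 + 35979*1145 = -204931/214529 + 41195955 = 8837726825264/214529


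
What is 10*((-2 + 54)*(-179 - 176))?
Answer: -184600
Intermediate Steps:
10*((-2 + 54)*(-179 - 176)) = 10*(52*(-355)) = 10*(-18460) = -184600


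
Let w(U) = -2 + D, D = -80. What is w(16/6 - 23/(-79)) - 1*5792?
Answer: -5874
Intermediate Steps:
w(U) = -82 (w(U) = -2 - 80 = -82)
w(16/6 - 23/(-79)) - 1*5792 = -82 - 1*5792 = -82 - 5792 = -5874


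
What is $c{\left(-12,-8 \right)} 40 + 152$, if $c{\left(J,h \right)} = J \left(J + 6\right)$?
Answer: $3032$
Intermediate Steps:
$c{\left(J,h \right)} = J \left(6 + J\right)$
$c{\left(-12,-8 \right)} 40 + 152 = - 12 \left(6 - 12\right) 40 + 152 = \left(-12\right) \left(-6\right) 40 + 152 = 72 \cdot 40 + 152 = 2880 + 152 = 3032$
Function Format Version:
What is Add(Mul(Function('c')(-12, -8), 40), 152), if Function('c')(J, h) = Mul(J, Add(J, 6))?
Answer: 3032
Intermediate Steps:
Function('c')(J, h) = Mul(J, Add(6, J))
Add(Mul(Function('c')(-12, -8), 40), 152) = Add(Mul(Mul(-12, Add(6, -12)), 40), 152) = Add(Mul(Mul(-12, -6), 40), 152) = Add(Mul(72, 40), 152) = Add(2880, 152) = 3032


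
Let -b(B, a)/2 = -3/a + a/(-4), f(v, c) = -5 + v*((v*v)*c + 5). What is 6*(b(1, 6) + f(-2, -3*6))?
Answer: 798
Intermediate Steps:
f(v, c) = -5 + v*(5 + c*v**2) (f(v, c) = -5 + v*(v**2*c + 5) = -5 + v*(c*v**2 + 5) = -5 + v*(5 + c*v**2))
b(B, a) = a/2 + 6/a (b(B, a) = -2*(-3/a + a/(-4)) = -2*(-3/a + a*(-1/4)) = -2*(-3/a - a/4) = a/2 + 6/a)
6*(b(1, 6) + f(-2, -3*6)) = 6*(((1/2)*6 + 6/6) + (-5 + 5*(-2) - 3*6*(-2)**3)) = 6*((3 + 6*(1/6)) + (-5 - 10 - 18*(-8))) = 6*((3 + 1) + (-5 - 10 + 144)) = 6*(4 + 129) = 6*133 = 798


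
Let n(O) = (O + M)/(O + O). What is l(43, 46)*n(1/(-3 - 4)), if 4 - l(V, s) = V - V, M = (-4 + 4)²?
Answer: 2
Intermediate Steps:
M = 0 (M = 0² = 0)
n(O) = ½ (n(O) = (O + 0)/(O + O) = O/((2*O)) = O*(1/(2*O)) = ½)
l(V, s) = 4 (l(V, s) = 4 - (V - V) = 4 - 1*0 = 4 + 0 = 4)
l(43, 46)*n(1/(-3 - 4)) = 4*(½) = 2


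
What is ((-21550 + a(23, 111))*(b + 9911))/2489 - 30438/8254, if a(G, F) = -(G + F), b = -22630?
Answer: 1138183751001/10272103 ≈ 1.1080e+5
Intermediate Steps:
a(G, F) = -F - G (a(G, F) = -(F + G) = -F - G)
((-21550 + a(23, 111))*(b + 9911))/2489 - 30438/8254 = ((-21550 + (-1*111 - 1*23))*(-22630 + 9911))/2489 - 30438/8254 = ((-21550 + (-111 - 23))*(-12719))*(1/2489) - 30438*1/8254 = ((-21550 - 134)*(-12719))*(1/2489) - 15219/4127 = -21684*(-12719)*(1/2489) - 15219/4127 = 275798796*(1/2489) - 15219/4127 = 275798796/2489 - 15219/4127 = 1138183751001/10272103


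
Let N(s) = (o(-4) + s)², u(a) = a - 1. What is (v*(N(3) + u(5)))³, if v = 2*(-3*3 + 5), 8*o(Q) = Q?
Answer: -551368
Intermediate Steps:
o(Q) = Q/8
u(a) = -1 + a
N(s) = (-½ + s)² (N(s) = ((⅛)*(-4) + s)² = (-½ + s)²)
v = -8 (v = 2*(-9 + 5) = 2*(-4) = -8)
(v*(N(3) + u(5)))³ = (-8*((-1 + 2*3)²/4 + (-1 + 5)))³ = (-8*((-1 + 6)²/4 + 4))³ = (-8*((¼)*5² + 4))³ = (-8*((¼)*25 + 4))³ = (-8*(25/4 + 4))³ = (-8*41/4)³ = (-82)³ = -551368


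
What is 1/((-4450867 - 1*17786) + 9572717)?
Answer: 1/5104064 ≈ 1.9592e-7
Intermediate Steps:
1/((-4450867 - 1*17786) + 9572717) = 1/((-4450867 - 17786) + 9572717) = 1/(-4468653 + 9572717) = 1/5104064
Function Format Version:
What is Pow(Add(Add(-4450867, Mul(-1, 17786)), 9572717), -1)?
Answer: Rational(1, 5104064) ≈ 1.9592e-7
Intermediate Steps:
Pow(Add(Add(-4450867, Mul(-1, 17786)), 9572717), -1) = Pow(Add(Add(-4450867, -17786), 9572717), -1) = Pow(Add(-4468653, 9572717), -1) = Pow(5104064, -1) = Rational(1, 5104064)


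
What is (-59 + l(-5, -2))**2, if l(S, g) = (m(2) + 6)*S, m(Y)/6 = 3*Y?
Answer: 72361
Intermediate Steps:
m(Y) = 18*Y (m(Y) = 6*(3*Y) = 18*Y)
l(S, g) = 42*S (l(S, g) = (18*2 + 6)*S = (36 + 6)*S = 42*S)
(-59 + l(-5, -2))**2 = (-59 + 42*(-5))**2 = (-59 - 210)**2 = (-269)**2 = 72361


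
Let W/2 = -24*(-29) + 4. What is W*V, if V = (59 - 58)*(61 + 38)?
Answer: 138600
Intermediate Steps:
V = 99 (V = 1*99 = 99)
W = 1400 (W = 2*(-24*(-29) + 4) = 2*(696 + 4) = 2*700 = 1400)
W*V = 1400*99 = 138600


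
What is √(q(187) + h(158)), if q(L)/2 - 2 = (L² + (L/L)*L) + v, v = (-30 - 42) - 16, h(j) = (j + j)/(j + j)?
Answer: √70141 ≈ 264.84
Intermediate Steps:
h(j) = 1 (h(j) = (2*j)/((2*j)) = (2*j)*(1/(2*j)) = 1)
v = -88 (v = -72 - 16 = -88)
q(L) = -172 + 2*L + 2*L² (q(L) = 4 + 2*((L² + (L/L)*L) - 88) = 4 + 2*((L² + 1*L) - 88) = 4 + 2*((L² + L) - 88) = 4 + 2*((L + L²) - 88) = 4 + 2*(-88 + L + L²) = 4 + (-176 + 2*L + 2*L²) = -172 + 2*L + 2*L²)
√(q(187) + h(158)) = √((-172 + 2*187 + 2*187²) + 1) = √((-172 + 374 + 2*34969) + 1) = √((-172 + 374 + 69938) + 1) = √(70140 + 1) = √70141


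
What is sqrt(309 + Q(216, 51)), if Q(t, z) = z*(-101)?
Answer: 3*I*sqrt(538) ≈ 69.584*I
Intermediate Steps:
Q(t, z) = -101*z
sqrt(309 + Q(216, 51)) = sqrt(309 - 101*51) = sqrt(309 - 5151) = sqrt(-4842) = 3*I*sqrt(538)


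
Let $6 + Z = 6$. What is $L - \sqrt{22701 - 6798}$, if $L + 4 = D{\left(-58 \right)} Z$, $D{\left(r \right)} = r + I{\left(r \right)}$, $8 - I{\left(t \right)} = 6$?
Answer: $-4 - 3 \sqrt{1767} \approx -130.11$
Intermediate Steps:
$Z = 0$ ($Z = -6 + 6 = 0$)
$I{\left(t \right)} = 2$ ($I{\left(t \right)} = 8 - 6 = 2$)
$D{\left(r \right)} = 2 + r$ ($D{\left(r \right)} = r + 2 = 2 + r$)
$L = -4$ ($L = -4 + \left(2 - 58\right) 0 = -4 - 0 = -4 + 0 = -4$)
$L - \sqrt{22701 - 6798} = -4 - \sqrt{22701 - 6798} = -4 - \sqrt{15903} = -4 - 3 \sqrt{1767}$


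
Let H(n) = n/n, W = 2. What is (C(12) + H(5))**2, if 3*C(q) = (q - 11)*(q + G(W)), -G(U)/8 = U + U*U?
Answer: 121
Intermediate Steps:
G(U) = -8*U - 8*U**2 (G(U) = -8*(U + U*U) = -8*(U + U**2) = -8*U - 8*U**2)
H(n) = 1
C(q) = (-48 + q)*(-11 + q)/3 (C(q) = ((q - 11)*(q - 8*2*(1 + 2)))/3 = ((-11 + q)*(q - 8*2*3))/3 = ((-11 + q)*(q - 48))/3 = ((-11 + q)*(-48 + q))/3 = ((-48 + q)*(-11 + q))/3 = (-48 + q)*(-11 + q)/3)
(C(12) + H(5))**2 = ((176 - 59/3*12 + (1/3)*12**2) + 1)**2 = ((176 - 236 + (1/3)*144) + 1)**2 = ((176 - 236 + 48) + 1)**2 = (-12 + 1)**2 = (-11)**2 = 121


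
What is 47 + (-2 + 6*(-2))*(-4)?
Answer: 103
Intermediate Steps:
47 + (-2 + 6*(-2))*(-4) = 47 + (-2 - 12)*(-4) = 47 - 14*(-4) = 47 + 56 = 103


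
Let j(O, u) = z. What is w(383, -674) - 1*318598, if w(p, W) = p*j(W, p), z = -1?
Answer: -318981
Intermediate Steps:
j(O, u) = -1
w(p, W) = -p (w(p, W) = p*(-1) = -p)
w(383, -674) - 1*318598 = -1*383 - 1*318598 = -383 - 318598 = -318981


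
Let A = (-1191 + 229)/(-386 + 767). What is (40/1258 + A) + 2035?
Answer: 487088237/239649 ≈ 2032.5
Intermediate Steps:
A = -962/381 ≈ -2.5249
(40/1258 + A) + 2035 = (40/1258 - 962/381) + 2035 = (40*(1/1258) - 962/381) + 2035 = (20/629 - 962/381) + 2035 = -597478/239649 + 2035 = 487088237/239649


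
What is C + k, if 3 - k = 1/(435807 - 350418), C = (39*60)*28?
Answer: 5594943446/85389 ≈ 65523.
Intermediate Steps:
C = 65520 (C = 2340*28 = 65520)
k = 256166/85389 (k = 3 - 1/(435807 - 350418) = 3 - 1/85389 = 256166/85389 ≈ 3.0000)
C + k = 65520 + 256166/85389 = 5594943446/85389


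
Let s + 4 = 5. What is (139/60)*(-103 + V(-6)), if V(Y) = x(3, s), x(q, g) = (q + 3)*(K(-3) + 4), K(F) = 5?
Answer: -6811/60 ≈ -113.52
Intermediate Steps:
s = 1 (s = -4 + 5 = 1)
x(q, g) = 27 + 9*q (x(q, g) = (q + 3)*(5 + 4) = (3 + q)*9 = 27 + 9*q)
V(Y) = 54 (V(Y) = 27 + 9*3 = 27 + 27 = 54)
(139/60)*(-103 + V(-6)) = (139/60)*(-103 + 54) = (139*(1/60))*(-49) = (139/60)*(-49) = -6811/60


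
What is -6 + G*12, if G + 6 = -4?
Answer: -126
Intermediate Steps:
G = -10 (G = -6 - 4 = -10)
-6 + G*12 = -6 - 10*12 = -6 - 120 = -126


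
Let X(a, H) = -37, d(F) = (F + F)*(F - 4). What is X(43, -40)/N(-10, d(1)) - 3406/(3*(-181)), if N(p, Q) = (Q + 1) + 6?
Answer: -16685/543 ≈ -30.727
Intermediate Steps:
d(F) = 2*F*(-4 + F) (d(F) = (2*F)*(-4 + F) = 2*F*(-4 + F))
N(p, Q) = 7 + Q (N(p, Q) = (1 + Q) + 6 = 7 + Q)
X(43, -40)/N(-10, d(1)) - 3406/(3*(-181)) = -37/(7 + 2*1*(-4 + 1)) - 3406/(3*(-181)) = -37/(7 + 2*1*(-3)) - 3406/(-543) = -37/(7 - 6) - 3406*(-1/543) = -37/1 + 3406/543 = -37*1 + 3406/543 = -37 + 3406/543 = -16685/543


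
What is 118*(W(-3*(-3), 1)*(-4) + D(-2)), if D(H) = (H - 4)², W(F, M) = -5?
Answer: 6608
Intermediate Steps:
D(H) = (-4 + H)²
118*(W(-3*(-3), 1)*(-4) + D(-2)) = 118*(-5*(-4) + (-4 - 2)²) = 118*(20 + (-6)²) = 118*(20 + 36) = 118*56 = 6608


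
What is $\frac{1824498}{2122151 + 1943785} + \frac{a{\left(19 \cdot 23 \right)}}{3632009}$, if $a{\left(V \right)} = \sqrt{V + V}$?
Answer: $\frac{304083}{677656} + \frac{\sqrt{874}}{3632009} \approx 0.44874$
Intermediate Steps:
$a{\left(V \right)} = \sqrt{2} \sqrt{V}$ ($a{\left(V \right)} = \sqrt{2 V} = \sqrt{2} \sqrt{V}$)
$\frac{1824498}{2122151 + 1943785} + \frac{a{\left(19 \cdot 23 \right)}}{3632009} = \frac{1824498}{2122151 + 1943785} + \frac{\sqrt{2} \sqrt{19 \cdot 23}}{3632009} = \frac{1824498}{4065936} + \sqrt{2} \sqrt{437} \cdot \frac{1}{3632009} = 1824498 \cdot \frac{1}{4065936} + \sqrt{874} \cdot \frac{1}{3632009} = \frac{304083}{677656} + \frac{\sqrt{874}}{3632009}$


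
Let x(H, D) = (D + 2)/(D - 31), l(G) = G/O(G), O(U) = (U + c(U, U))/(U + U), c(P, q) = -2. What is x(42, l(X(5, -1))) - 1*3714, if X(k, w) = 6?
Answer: -48302/13 ≈ -3715.5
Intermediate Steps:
O(U) = (-2 + U)/(2*U) (O(U) = (U - 2)/(U + U) = (-2 + U)/((2*U)) = (-2 + U)*(1/(2*U)) = (-2 + U)/(2*U))
l(G) = 2*G**2/(-2 + G) (l(G) = G/(((-2 + G)/(2*G))) = G*(2*G/(-2 + G)) = 2*G**2/(-2 + G))
x(H, D) = (2 + D)/(-31 + D)
x(42, l(X(5, -1))) - 1*3714 = (2 + 2*6**2/(-2 + 6))/(-31 + 2*6**2/(-2 + 6)) - 1*3714 = (2 + 2*36/4)/(-31 + 2*36/4) - 3714 = (2 + 2*36*(1/4))/(-31 + 2*36*(1/4)) - 3714 = (2 + 18)/(-31 + 18) - 3714 = 20/(-13) - 3714 = -1/13*20 - 3714 = -20/13 - 3714 = -48302/13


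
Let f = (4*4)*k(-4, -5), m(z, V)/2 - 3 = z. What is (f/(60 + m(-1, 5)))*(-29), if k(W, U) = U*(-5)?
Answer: -725/4 ≈ -181.25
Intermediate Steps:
k(W, U) = -5*U
m(z, V) = 6 + 2*z
f = 400 (f = (4*4)*(-5*(-5)) = 16*25 = 400)
(f/(60 + m(-1, 5)))*(-29) = (400/(60 + (6 + 2*(-1))))*(-29) = (400/(60 + (6 - 2)))*(-29) = (400/(60 + 4))*(-29) = (400/64)*(-29) = ((1/64)*400)*(-29) = (25/4)*(-29) = -725/4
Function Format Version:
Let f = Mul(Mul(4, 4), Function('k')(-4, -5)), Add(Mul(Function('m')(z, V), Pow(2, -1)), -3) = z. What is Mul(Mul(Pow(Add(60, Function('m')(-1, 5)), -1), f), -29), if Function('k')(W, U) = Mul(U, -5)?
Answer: Rational(-725, 4) ≈ -181.25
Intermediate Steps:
Function('k')(W, U) = Mul(-5, U)
Function('m')(z, V) = Add(6, Mul(2, z))
f = 400 (f = Mul(Mul(4, 4), Mul(-5, -5)) = Mul(16, 25) = 400)
Mul(Mul(Pow(Add(60, Function('m')(-1, 5)), -1), f), -29) = Mul(Mul(Pow(Add(60, Add(6, Mul(2, -1))), -1), 400), -29) = Mul(Mul(Pow(Add(60, Add(6, -2)), -1), 400), -29) = Mul(Mul(Pow(Add(60, 4), -1), 400), -29) = Mul(Mul(Pow(64, -1), 400), -29) = Mul(Mul(Rational(1, 64), 400), -29) = Mul(Rational(25, 4), -29) = Rational(-725, 4)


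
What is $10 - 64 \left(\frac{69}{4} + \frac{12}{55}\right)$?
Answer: $- \frac{60938}{55} \approx -1108.0$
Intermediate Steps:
$10 - 64 \left(\frac{69}{4} + \frac{12}{55}\right) = 10 - \frac{61488}{55} = - \frac{60938}{55}$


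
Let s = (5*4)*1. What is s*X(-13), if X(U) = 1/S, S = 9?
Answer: 20/9 ≈ 2.2222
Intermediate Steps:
X(U) = ⅑ (X(U) = 1/9 = ⅑)
s = 20 (s = 20*1 = 20)
s*X(-13) = 20*(⅑) = 20/9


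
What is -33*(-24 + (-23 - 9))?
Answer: 1848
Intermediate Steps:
-33*(-24 + (-23 - 9)) = -33*(-24 - 32) = -33*(-56) = 1848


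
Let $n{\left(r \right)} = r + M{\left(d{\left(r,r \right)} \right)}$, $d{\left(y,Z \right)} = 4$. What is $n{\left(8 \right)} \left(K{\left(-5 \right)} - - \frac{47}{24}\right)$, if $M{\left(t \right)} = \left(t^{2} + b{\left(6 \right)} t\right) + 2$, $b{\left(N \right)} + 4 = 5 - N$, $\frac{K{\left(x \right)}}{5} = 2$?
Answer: $\frac{287}{4} \approx 71.75$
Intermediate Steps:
$K{\left(x \right)} = 10$ ($K{\left(x \right)} = 5 \cdot 2 = 10$)
$b{\left(N \right)} = 1 - N$ ($b{\left(N \right)} = -4 - \left(-5 + N\right) = 1 - N$)
$M{\left(t \right)} = 2 + t^{2} - 5 t$ ($M{\left(t \right)} = \left(t^{2} + \left(1 - 6\right) t\right) + 2 = \left(t^{2} - 5 t\right) + 2 = 2 + t^{2} - 5 t$)
$n{\left(r \right)} = -2 + r$ ($n{\left(r \right)} = r + \left(2 + 4^{2} - 20\right) = r + \left(2 + 16 - 20\right) = r - 2 = -2 + r$)
$n{\left(8 \right)} \left(K{\left(-5 \right)} - - \frac{47}{24}\right) = \left(-2 + 8\right) \left(10 - - \frac{47}{24}\right) = 6 \left(10 - \left(-47\right) \frac{1}{24}\right) = 6 \left(10 - - \frac{47}{24}\right) = 6 \left(10 + \frac{47}{24}\right) = 6 \cdot \frac{287}{24} = \frac{287}{4}$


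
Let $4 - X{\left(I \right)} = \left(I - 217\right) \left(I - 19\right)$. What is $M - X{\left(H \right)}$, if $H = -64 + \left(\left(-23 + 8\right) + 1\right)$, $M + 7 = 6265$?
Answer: $34869$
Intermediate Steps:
$M = 6258$ ($M = -7 + 6265 = 6258$)
$H = -78$ ($H = -64 + \left(-15 + 1\right) = -64 - 14 = -78$)
$X{\left(I \right)} = 4 - \left(-217 + I\right) \left(-19 + I\right)$ ($X{\left(I \right)} = 4 - \left(I - 217\right) \left(I - 19\right) = 4 - \left(-217 + I\right) \left(-19 + I\right)$)
$M - X{\left(H \right)} = 6258 - \left(-4119 - \left(-78\right)^{2} + 236 \left(-78\right)\right) = 6258 - \left(-4119 - 6084 - 18408\right) = 6258 - -28611 = 6258 + 28611 = 34869$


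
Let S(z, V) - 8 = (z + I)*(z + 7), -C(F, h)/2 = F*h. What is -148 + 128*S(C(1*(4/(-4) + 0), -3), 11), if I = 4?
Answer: 620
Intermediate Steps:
C(F, h) = -2*F*h
S(z, V) = 8 + (4 + z)*(7 + z) (S(z, V) = 8 + (z + 4)*(z + 7) = 8 + (4 + z)*(7 + z))
-148 + 128*S(C(1*(4/(-4) + 0), -3), 11) = -148 + 128*(36 + (-2*1*(4/(-4) + 0)*(-3))² + 11*(-2*1*(4/(-4) + 0)*(-3))) = -148 + 128*(36 + (-2*1*(4*(-¼) + 0)*(-3))² + 11*(-2*1*(4*(-¼) + 0)*(-3))) = -148 + 128*(36 + (-2*1*(-1 + 0)*(-3))² + 11*(-2*1*(-1 + 0)*(-3))) = -148 + 128*(36 + (-2*1*(-1)*(-3))² + 11*(-2*1*(-1)*(-3))) = -148 + 128*(36 + (-2*(-1)*(-3))² + 11*(-2*(-1)*(-3))) = -148 + 128*(36 + (-6)² + 11*(-6)) = -148 + 128*(36 + 36 - 66) = -148 + 128*6 = -148 + 768 = 620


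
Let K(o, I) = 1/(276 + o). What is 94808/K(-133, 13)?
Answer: 13557544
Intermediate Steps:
94808/K(-133, 13) = 94808/(1/(276 - 133)) = 94808/(1/143) = 94808*143 = 13557544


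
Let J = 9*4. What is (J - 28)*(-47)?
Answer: -376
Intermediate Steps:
J = 36
(J - 28)*(-47) = (36 - 28)*(-47) = 8*(-47) = -376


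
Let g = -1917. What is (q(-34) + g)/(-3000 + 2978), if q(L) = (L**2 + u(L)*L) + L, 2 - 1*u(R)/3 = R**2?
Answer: -116913/22 ≈ -5314.2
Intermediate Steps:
u(R) = 6 - 3*R**2
q(L) = L + L**2 + L*(6 - 3*L**2) (q(L) = (L**2 + (6 - 3*L**2)*L) + L = (L**2 + L*(6 - 3*L**2)) + L = L + L**2 + L*(6 - 3*L**2))
(q(-34) + g)/(-3000 + 2978) = (-34*(7 - 34 - 3*(-34)**2) - 1917)/(-3000 + 2978) = (-34*(7 - 34 - 3*1156) - 1917)/(-22) = (-34*(7 - 34 - 3468) - 1917)*(-1/22) = (-34*(-3495) - 1917)*(-1/22) = (118830 - 1917)*(-1/22) = 116913*(-1/22) = -116913/22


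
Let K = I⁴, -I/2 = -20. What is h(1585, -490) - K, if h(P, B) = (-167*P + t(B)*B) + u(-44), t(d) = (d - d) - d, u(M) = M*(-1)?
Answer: -3064751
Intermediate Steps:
I = 40 (I = -2*(-20) = 40)
u(M) = -M
t(d) = -d (t(d) = 0 - d = -d)
K = 2560000 (K = 40⁴ = 2560000)
h(P, B) = 44 - B² - 167*P (h(P, B) = (-167*P + (-B)*B) - 1*(-44) = (-167*P - B²) + 44 = (-B² - 167*P) + 44 = 44 - B² - 167*P)
h(1585, -490) - K = (44 - 1*(-490)² - 167*1585) - 1*2560000 = (44 - 1*240100 - 264695) - 2560000 = (44 - 240100 - 264695) - 2560000 = -504751 - 2560000 = -3064751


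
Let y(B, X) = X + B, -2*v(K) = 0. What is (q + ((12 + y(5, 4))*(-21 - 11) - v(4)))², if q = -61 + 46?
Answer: 471969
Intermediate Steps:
q = -15
v(K) = 0 (v(K) = -½*0 = 0)
y(B, X) = B + X
(q + ((12 + y(5, 4))*(-21 - 11) - v(4)))² = (-15 + ((12 + (5 + 4))*(-21 - 11) - 1*0))² = (-15 + ((12 + 9)*(-32) + 0))² = (-15 + (21*(-32) + 0))² = (-15 + (-672 + 0))² = (-15 - 672)² = (-687)² = 471969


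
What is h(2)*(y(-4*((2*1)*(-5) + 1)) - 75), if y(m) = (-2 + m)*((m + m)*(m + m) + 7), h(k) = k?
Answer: 352838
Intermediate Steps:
y(m) = (-2 + m)*(7 + 4*m²) (y(m) = (-2 + m)*((2*m)*(2*m) + 7) = (-2 + m)*(4*m² + 7) = (-2 + m)*(7 + 4*m²))
h(2)*(y(-4*((2*1)*(-5) + 1)) - 75) = 2*((-14 - 8*16*((2*1)*(-5) + 1)² + 4*(-4*((2*1)*(-5) + 1))³ + 7*(-4*((2*1)*(-5) + 1))) - 75) = 2*((-14 - 8*16*(2*(-5) + 1)² + 4*(-4*(2*(-5) + 1))³ + 7*(-4*(2*(-5) + 1))) - 75) = 2*((-14 - 8*16*(-10 + 1)² + 4*(-4*(-10 + 1))³ + 7*(-4*(-10 + 1))) - 75) = 2*((-14 - 8*(-4*(-9))² + 4*(-4*(-9))³ + 7*(-4*(-9))) - 75) = 2*((-14 - 8*36² + 4*36³ + 7*36) - 75) = 2*((-14 - 8*1296 + 4*46656 + 252) - 75) = 2*((-14 - 10368 + 186624 + 252) - 75) = 2*(176494 - 75) = 2*176419 = 352838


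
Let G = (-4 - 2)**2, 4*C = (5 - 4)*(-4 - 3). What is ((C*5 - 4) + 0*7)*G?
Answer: -459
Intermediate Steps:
C = -7/4 (C = ((5 - 4)*(-4 - 3))/4 = (1*(-7))/4 = (1/4)*(-7) = -7/4 ≈ -1.7500)
G = 36 (G = (-6)**2 = 36)
((C*5 - 4) + 0*7)*G = ((-7/4*5 - 4) + 0*7)*36 = ((-35/4 - 4) + 0)*36 = (-51/4 + 0)*36 = -51/4*36 = -459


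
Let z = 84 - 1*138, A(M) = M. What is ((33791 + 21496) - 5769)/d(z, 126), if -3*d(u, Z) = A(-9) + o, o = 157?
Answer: -74277/74 ≈ -1003.7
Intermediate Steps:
z = -54 (z = 84 - 138 = -54)
d(u, Z) = -148/3 (d(u, Z) = -(-9 + 157)/3 = -⅓*148 = -148/3)
((33791 + 21496) - 5769)/d(z, 126) = ((33791 + 21496) - 5769)/(-148/3) = (55287 - 5769)*(-3/148) = 49518*(-3/148) = -74277/74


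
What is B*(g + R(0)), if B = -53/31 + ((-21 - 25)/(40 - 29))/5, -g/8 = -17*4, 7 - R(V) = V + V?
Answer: -2391891/1705 ≈ -1402.9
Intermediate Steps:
R(V) = 7 - 2*V (R(V) = 7 - (V + V) = 7 - 2*V)
g = 544 (g = -(-136)*4 = -8*(-68) = 544)
B = -4341/1705 (B = -53*1/31 - 46/11*(⅕) = -53/31 - 46*1/11*(⅕) = -53/31 - 46/11*⅕ = -53/31 - 46/55 = -4341/1705 ≈ -2.5460)
B*(g + R(0)) = -4341*(544 + (7 - 2*0))/1705 = -4341*(544 + (7 + 0))/1705 = -4341*(544 + 7)/1705 = -4341/1705*551 = -2391891/1705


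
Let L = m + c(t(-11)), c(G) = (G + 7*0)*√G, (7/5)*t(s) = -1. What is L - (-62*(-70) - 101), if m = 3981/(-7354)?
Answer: -31177587/7354 - 5*I*√35/49 ≈ -4239.5 - 0.60368*I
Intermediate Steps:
t(s) = -5/7 (t(s) = (5/7)*(-1) = -5/7)
c(G) = G^(3/2) (c(G) = (G + 0)*√G = G*√G = G^(3/2))
m = -3981/7354 (m = 3981*(-1/7354) = -3981/7354 ≈ -0.54134)
L = -3981/7354 - 5*I*√35/49 (L = -3981/7354 + (-5/7)^(3/2) = -3981/7354 - 5*I*√35/49 ≈ -0.54134 - 0.60368*I)
L - (-62*(-70) - 101) = (-3981/7354 - 5*I*√35/49) - (-62*(-70) - 101) = (-3981/7354 - 5*I*√35/49) - (4340 - 101) = (-3981/7354 - 5*I*√35/49) - 1*4239 = (-3981/7354 - 5*I*√35/49) - 4239 = -31177587/7354 - 5*I*√35/49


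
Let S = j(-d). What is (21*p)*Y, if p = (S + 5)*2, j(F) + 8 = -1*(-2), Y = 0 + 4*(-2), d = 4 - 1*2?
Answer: 336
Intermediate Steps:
d = 2 (d = 4 - 2 = 2)
Y = -8 (Y = 0 - 8 = -8)
j(F) = -6 (j(F) = -8 - 1*(-2) = -8 + 2 = -6)
S = -6
p = -2 (p = (-6 + 5)*2 = -1*2 = -2)
(21*p)*Y = (21*(-2))*(-8) = -42*(-8) = 336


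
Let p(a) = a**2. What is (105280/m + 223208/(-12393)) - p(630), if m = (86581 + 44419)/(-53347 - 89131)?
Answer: -20757142049428/40587075 ≈ -5.1142e+5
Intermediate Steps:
m = -65500/71239 (m = 131000/(-142478) = 131000*(-1/142478) = -65500/71239 ≈ -0.91944)
(105280/m + 223208/(-12393)) - p(630) = (105280/(-65500/71239) + 223208/(-12393)) - 1*630**2 = (105280*(-71239/65500) + 223208*(-1/12393)) - 1*396900 = (-375002096/3275 - 223208/12393) - 396900 = -4648131981928/40587075 - 396900 = -20757142049428/40587075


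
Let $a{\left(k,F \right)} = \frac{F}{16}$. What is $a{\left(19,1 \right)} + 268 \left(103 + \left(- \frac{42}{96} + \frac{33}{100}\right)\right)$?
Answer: $\frac{11030101}{400} \approx 27575.0$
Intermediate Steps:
$a{\left(k,F \right)} = \frac{F}{16}$ ($a{\left(k,F \right)} = F \frac{1}{16} = \frac{F}{16}$)
$a{\left(19,1 \right)} + 268 \left(103 + \left(- \frac{42}{96} + \frac{33}{100}\right)\right) = \frac{1}{16} \cdot 1 + 268 \left(103 + \left(- \frac{42}{96} + \frac{33}{100}\right)\right) = \frac{1}{16} + 268 \left(103 + \left(\left(-42\right) \frac{1}{96} + 33 \cdot \frac{1}{100}\right)\right) = \frac{1}{16} + 268 \left(103 + \left(- \frac{7}{16} + \frac{33}{100}\right)\right) = \frac{1}{16} + 268 \left(103 - \frac{43}{400}\right) = \frac{1}{16} + 268 \cdot \frac{41157}{400} = \frac{1}{16} + \frac{2757519}{100} = \frac{11030101}{400}$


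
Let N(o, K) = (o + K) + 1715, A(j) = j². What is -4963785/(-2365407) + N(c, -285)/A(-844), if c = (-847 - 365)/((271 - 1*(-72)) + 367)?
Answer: 104703145191809/49846868255580 ≈ 2.1005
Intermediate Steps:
c = -606/355 (c = -1212/((271 + 72) + 367) = -1212/(343 + 367) = -1212/710 = -1212*1/710 = -606/355 ≈ -1.7070)
N(o, K) = 1715 + K + o (N(o, K) = (K + o) + 1715 = 1715 + K + o)
-4963785/(-2365407) + N(c, -285)/A(-844) = -4963785/(-2365407) + (1715 - 285 - 606/355)/((-844)²) = -4963785*(-1/2365407) + (507044/355)/712336 = 1654595/788469 + (507044/355)*(1/712336) = 1654595/788469 + 126761/63219820 = 104703145191809/49846868255580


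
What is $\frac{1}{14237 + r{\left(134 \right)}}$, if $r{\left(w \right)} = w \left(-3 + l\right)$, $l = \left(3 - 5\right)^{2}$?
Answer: $\frac{1}{14371} \approx 6.9585 \cdot 10^{-5}$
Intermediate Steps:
$l = 4$ ($l = \left(-2\right)^{2} = 4$)
$r{\left(w \right)} = w$ ($r{\left(w \right)} = w \left(-3 + 4\right) = w 1 = w$)
$\frac{1}{14237 + r{\left(134 \right)}} = \frac{1}{14237 + 134} = \frac{1}{14371}$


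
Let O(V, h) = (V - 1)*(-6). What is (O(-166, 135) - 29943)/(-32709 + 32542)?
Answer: 28941/167 ≈ 173.30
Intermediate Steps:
O(V, h) = 6 - 6*V (O(V, h) = (-1 + V)*(-6) = 6 - 6*V)
(O(-166, 135) - 29943)/(-32709 + 32542) = ((6 - 6*(-166)) - 29943)/(-32709 + 32542) = ((6 + 996) - 29943)/(-167) = (1002 - 29943)*(-1/167) = -28941*(-1/167) = 28941/167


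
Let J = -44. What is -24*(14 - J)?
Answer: -1392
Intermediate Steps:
-24*(14 - J) = -24*(14 - 1*(-44)) = -24*(14 + 44) = -24*58 = -1392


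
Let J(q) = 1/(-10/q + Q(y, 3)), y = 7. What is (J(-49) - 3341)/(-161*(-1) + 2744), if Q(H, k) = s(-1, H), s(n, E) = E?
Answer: -1179324/1025465 ≈ -1.1500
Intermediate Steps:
Q(H, k) = H
J(q) = 1/(7 - 10/q) (J(q) = 1/(-10/q + 7) = 1/(7 - 10/q))
(J(-49) - 3341)/(-161*(-1) + 2744) = (-49/(-10 + 7*(-49)) - 3341)/(-161*(-1) + 2744) = (-49/(-10 - 343) - 3341)/(161 + 2744) = (-49/(-353) - 3341)/2905 = (-49*(-1/353) - 3341)*(1/2905) = (49/353 - 3341)*(1/2905) = -1179324/353*1/2905 = -1179324/1025465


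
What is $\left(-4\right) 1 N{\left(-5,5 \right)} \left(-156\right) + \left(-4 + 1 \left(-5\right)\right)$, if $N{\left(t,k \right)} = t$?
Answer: $-3129$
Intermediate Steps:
$\left(-4\right) 1 N{\left(-5,5 \right)} \left(-156\right) + \left(-4 + 1 \left(-5\right)\right) = \left(-4\right) 1 \left(-5\right) \left(-156\right) + \left(-4 + 1 \left(-5\right)\right) = \left(-4\right) \left(-5\right) \left(-156\right) - 9 = 20 \left(-156\right) - 9 = -3120 - 9 = -3129$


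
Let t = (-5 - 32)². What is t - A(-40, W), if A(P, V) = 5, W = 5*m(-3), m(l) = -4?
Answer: 1364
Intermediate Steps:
t = 1369 (t = (-37)² = 1369)
W = -20 (W = 5*(-4) = -20)
t - A(-40, W) = 1369 - 1*5 = 1369 - 5 = 1364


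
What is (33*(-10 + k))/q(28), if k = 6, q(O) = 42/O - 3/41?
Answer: -3608/39 ≈ -92.513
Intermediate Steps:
q(O) = -3/41 + 42/O (q(O) = 42/O - 3*1/41 = 42/O - 3/41 = -3/41 + 42/O)
(33*(-10 + k))/q(28) = (33*(-10 + 6))/(-3/41 + 42/28) = (33*(-4))/(-3/41 + 42*(1/28)) = -132/(-3/41 + 3/2) = -132/117/82 = -132*82/117 = -3608/39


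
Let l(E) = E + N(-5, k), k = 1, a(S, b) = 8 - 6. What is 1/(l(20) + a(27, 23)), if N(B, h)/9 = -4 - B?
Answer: 1/31 ≈ 0.032258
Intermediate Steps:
a(S, b) = 2
N(B, h) = -36 - 9*B (N(B, h) = 9*(-4 - B) = -36 - 9*B)
l(E) = 9 + E (l(E) = E + (-36 - 9*(-5)) = E + (-36 + 45) = E + 9 = 9 + E)
1/(l(20) + a(27, 23)) = 1/((9 + 20) + 2) = 1/(29 + 2) = 1/31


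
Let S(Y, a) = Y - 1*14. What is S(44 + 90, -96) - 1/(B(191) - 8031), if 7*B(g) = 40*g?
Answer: 5829247/48577 ≈ 120.00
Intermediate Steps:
B(g) = 40*g/7 (B(g) = (40*g)/7 = 40*g/7)
S(Y, a) = -14 + Y (S(Y, a) = Y - 14 = -14 + Y)
S(44 + 90, -96) - 1/(B(191) - 8031) = (-14 + (44 + 90)) - 1/((40/7)*191 - 8031) = (-14 + 134) - 1/(7640/7 - 8031) = 120 - 1/(-48577/7) = 120 - 1*(-7/48577) = 120 + 7/48577 = 5829247/48577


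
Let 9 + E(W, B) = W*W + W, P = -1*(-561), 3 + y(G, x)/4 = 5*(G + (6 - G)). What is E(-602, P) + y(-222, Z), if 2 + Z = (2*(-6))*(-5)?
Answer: 361901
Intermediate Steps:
Z = 58 (Z = -2 + (2*(-6))*(-5) = -2 - 12*(-5) = -2 + 60 = 58)
y(G, x) = 108 (y(G, x) = -12 + 4*(5*(G + (6 - G))) = -12 + 4*(5*6) = -12 + 4*30 = -12 + 120 = 108)
P = 561
E(W, B) = -9 + W + W² (E(W, B) = -9 + (W*W + W) = -9 + (W² + W) = -9 + (W + W²) = -9 + W + W²)
E(-602, P) + y(-222, Z) = (-9 - 602 + (-602)²) + 108 = (-9 - 602 + 362404) + 108 = 361793 + 108 = 361901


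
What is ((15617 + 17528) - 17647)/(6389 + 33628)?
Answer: 5166/13339 ≈ 0.38729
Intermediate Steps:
((15617 + 17528) - 17647)/(6389 + 33628) = (33145 - 17647)/40017 = 15498*(1/40017) = 5166/13339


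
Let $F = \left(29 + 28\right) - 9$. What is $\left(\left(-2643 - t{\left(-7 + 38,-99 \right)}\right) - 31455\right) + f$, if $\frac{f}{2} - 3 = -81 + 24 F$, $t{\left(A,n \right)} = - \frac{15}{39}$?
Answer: $- \frac{415345}{13} \approx -31950.0$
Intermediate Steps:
$F = 48$ ($F = 57 - 9 = 48$)
$t{\left(A,n \right)} = - \frac{5}{13}$ ($t{\left(A,n \right)} = \left(-15\right) \frac{1}{39} = - \frac{5}{13}$)
$f = 2148$ ($f = 6 + 2 \left(-81 + 24 \cdot 48\right) = 6 + 2 \left(-81 + 1152\right) = 6 + 2 \cdot 1071 = 6 + 2142 = 2148$)
$\left(\left(-2643 - t{\left(-7 + 38,-99 \right)}\right) - 31455\right) + f = \left(\left(-2643 - - \frac{5}{13}\right) - 31455\right) + 2148 = \left(\left(-2643 + \frac{5}{13}\right) - 31455\right) + 2148 = \left(- \frac{34354}{13} - 31455\right) + 2148 = - \frac{443269}{13} + 2148 = - \frac{415345}{13}$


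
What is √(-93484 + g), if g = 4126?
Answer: I*√89358 ≈ 298.93*I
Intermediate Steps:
√(-93484 + g) = √(-93484 + 4126) = √(-89358) = I*√89358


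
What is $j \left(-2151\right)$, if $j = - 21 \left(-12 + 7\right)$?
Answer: $-225855$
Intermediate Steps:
$j = 105$ ($j = \left(-21\right) \left(-5\right) = 105$)
$j \left(-2151\right) = 105 \left(-2151\right) = -225855$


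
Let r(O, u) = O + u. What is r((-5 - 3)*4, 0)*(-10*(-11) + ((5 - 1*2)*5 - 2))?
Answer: -3936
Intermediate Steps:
r((-5 - 3)*4, 0)*(-10*(-11) + ((5 - 1*2)*5 - 2)) = ((-5 - 3)*4 + 0)*(-10*(-11) + ((5 - 1*2)*5 - 2)) = (-8*4 + 0)*(110 + ((5 - 2)*5 - 2)) = (-32 + 0)*(110 + (3*5 - 2)) = -32*(110 + (15 - 2)) = -32*(110 + 13) = -32*123 = -3936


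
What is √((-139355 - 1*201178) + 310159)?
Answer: I*√30374 ≈ 174.28*I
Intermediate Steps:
√((-139355 - 1*201178) + 310159) = √((-139355 - 201178) + 310159) = √(-340533 + 310159) = √(-30374) = I*√30374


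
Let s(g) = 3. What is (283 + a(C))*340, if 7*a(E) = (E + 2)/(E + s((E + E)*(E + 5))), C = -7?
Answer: 673965/7 ≈ 96281.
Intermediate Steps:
a(E) = (2 + E)/(7*(3 + E)) (a(E) = ((E + 2)/(E + 3))/7 = ((2 + E)/(3 + E))/7 = (2 + E)/(7*(3 + E)))
(283 + a(C))*340 = (283 + (2 - 7)/(7*(3 - 7)))*340 = (283 + (1/7)*(-5)/(-4))*340 = (283 + (1/7)*(-1/4)*(-5))*340 = (283 + 5/28)*340 = (7929/28)*340 = 673965/7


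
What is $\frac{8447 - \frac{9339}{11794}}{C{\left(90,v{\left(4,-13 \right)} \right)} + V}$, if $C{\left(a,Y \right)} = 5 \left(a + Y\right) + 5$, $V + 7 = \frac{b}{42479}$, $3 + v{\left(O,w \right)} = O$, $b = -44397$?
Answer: $\frac{4231527701341}{226428170460} \approx 18.688$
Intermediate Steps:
$v{\left(O,w \right)} = -3 + O$
$V = - \frac{341750}{42479}$ ($V = -7 - \frac{44397}{42479} = - \frac{341750}{42479} \approx -8.0452$)
$C{\left(a,Y \right)} = 5 + 5 Y + 5 a$ ($C{\left(a,Y \right)} = 5 \left(Y + a\right) + 5 = \left(5 Y + 5 a\right) + 5 = 5 + 5 Y + 5 a$)
$\frac{8447 - \frac{9339}{11794}}{C{\left(90,v{\left(4,-13 \right)} \right)} + V} = \frac{8447 - \frac{9339}{11794}}{\left(5 + 5 \left(-3 + 4\right) + 5 \cdot 90\right) - \frac{341750}{42479}} = \frac{8447 - \frac{9339}{11794}}{\left(5 + 5 \cdot 1 + 450\right) - \frac{341750}{42479}} = \frac{8447 - \frac{9339}{11794}}{\left(5 + 5 + 450\right) - \frac{341750}{42479}} = \frac{99614579}{11794 \left(460 - \frac{341750}{42479}\right)} = \frac{99614579}{11794 \cdot \frac{19198590}{42479}} = \frac{99614579}{11794} \cdot \frac{42479}{19198590} = \frac{4231527701341}{226428170460}$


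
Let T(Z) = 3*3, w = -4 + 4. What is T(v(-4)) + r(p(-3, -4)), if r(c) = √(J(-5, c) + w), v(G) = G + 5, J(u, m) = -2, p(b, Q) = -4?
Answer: 9 + I*√2 ≈ 9.0 + 1.4142*I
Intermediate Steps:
w = 0
v(G) = 5 + G
r(c) = I*√2 (r(c) = √(-2 + 0) = √(-2) = I*√2)
T(Z) = 9
T(v(-4)) + r(p(-3, -4)) = 9 + I*√2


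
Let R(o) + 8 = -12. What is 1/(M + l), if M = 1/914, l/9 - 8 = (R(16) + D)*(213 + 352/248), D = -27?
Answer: -28334/2567836355 ≈ -1.1034e-5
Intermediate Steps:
R(o) = -20 (R(o) = -8 - 12 = -20)
l = -2809449/31 (l = 72 + 9*((-20 - 27)*(213 + 352/248)) = 72 + 9*(-47*(213 + 352*(1/248))) = 72 + 9*(-47*(213 + 44/31)) = 72 + 9*(-47*6647/31) = 72 + 9*(-312409/31) = 72 - 2811681/31 = -2809449/31 ≈ -90627.)
M = 1/914 ≈ 0.0010941
1/(M + l) = 1/(1/914 - 2809449/31) = 1/(-2567836355/28334) = -28334/2567836355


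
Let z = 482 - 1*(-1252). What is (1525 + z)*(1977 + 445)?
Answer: 7893298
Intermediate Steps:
z = 1734 (z = 482 + 1252 = 1734)
(1525 + z)*(1977 + 445) = (1525 + 1734)*(1977 + 445) = 3259*2422 = 7893298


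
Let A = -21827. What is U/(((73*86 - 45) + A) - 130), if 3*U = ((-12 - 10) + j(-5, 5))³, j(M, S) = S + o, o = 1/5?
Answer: 49392/491375 ≈ 0.10052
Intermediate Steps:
o = ⅕ (o = 1*(⅕) = ⅕ ≈ 0.20000)
j(M, S) = ⅕ + S (j(M, S) = S + ⅕ = ⅕ + S)
U = -197568/125 (U = ((-12 - 10) + (⅕ + 5))³/3 = (-22 + 26/5)³/3 = (-84/5)³/3 = (⅓)*(-592704/125) = -197568/125 ≈ -1580.5)
U/(((73*86 - 45) + A) - 130) = -197568/(125*(((73*86 - 45) - 21827) - 130)) = -197568/(125*(((6278 - 45) - 21827) - 130)) = -197568/(125*((6233 - 21827) - 130)) = -197568/(125*(-15594 - 130)) = -197568/125/(-15724) = -197568/125*(-1/15724) = 49392/491375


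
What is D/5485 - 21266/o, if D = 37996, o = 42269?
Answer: 1489408914/231845465 ≈ 6.4241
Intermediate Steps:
D/5485 - 21266/o = 37996/5485 - 21266/42269 = 1489408914/231845465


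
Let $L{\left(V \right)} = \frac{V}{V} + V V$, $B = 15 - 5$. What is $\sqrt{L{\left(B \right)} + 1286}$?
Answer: $\sqrt{1387} \approx 37.242$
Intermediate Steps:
$B = 10$ ($B = 15 - 5 = 10$)
$L{\left(V \right)} = 1 + V^{2}$
$\sqrt{L{\left(B \right)} + 1286} = \sqrt{\left(1 + 10^{2}\right) + 1286} = \sqrt{\left(1 + 100\right) + 1286} = \sqrt{101 + 1286} = \sqrt{1387}$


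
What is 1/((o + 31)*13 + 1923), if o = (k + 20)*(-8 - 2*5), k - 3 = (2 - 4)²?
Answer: -1/3992 ≈ -0.00025050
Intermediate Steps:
k = 7 (k = 3 + (2 - 4)² = 3 + (-2)² = 3 + 4 = 7)
o = -486 (o = (7 + 20)*(-8 - 2*5) = 27*(-8 - 10) = 27*(-18) = -486)
1/((o + 31)*13 + 1923) = 1/((-486 + 31)*13 + 1923) = 1/(-455*13 + 1923) = 1/(-5915 + 1923) = 1/(-3992) = -1/3992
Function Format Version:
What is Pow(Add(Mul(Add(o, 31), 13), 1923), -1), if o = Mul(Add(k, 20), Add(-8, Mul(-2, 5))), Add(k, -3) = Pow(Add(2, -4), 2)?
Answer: Rational(-1, 3992) ≈ -0.00025050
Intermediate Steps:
k = 7 (k = Add(3, Pow(Add(2, -4), 2)) = Add(3, Pow(-2, 2)) = Add(3, 4) = 7)
o = -486 (o = Mul(Add(7, 20), Add(-8, Mul(-2, 5))) = Mul(27, Add(-8, -10)) = Mul(27, -18) = -486)
Pow(Add(Mul(Add(o, 31), 13), 1923), -1) = Pow(Add(Mul(Add(-486, 31), 13), 1923), -1) = Pow(Add(Mul(-455, 13), 1923), -1) = Pow(Add(-5915, 1923), -1) = Pow(-3992, -1) = Rational(-1, 3992)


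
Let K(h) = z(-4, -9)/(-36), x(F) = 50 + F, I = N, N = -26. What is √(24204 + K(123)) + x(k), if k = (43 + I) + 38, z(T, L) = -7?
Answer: 105 + √871351/6 ≈ 260.58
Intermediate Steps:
I = -26
k = 55 (k = (43 - 26) + 38 = 17 + 38 = 55)
K(h) = 7/36 (K(h) = -7/(-36) = -7*(-1/36) = 7/36)
√(24204 + K(123)) + x(k) = √(24204 + 7/36) + (50 + 55) = √(871351/36) + 105 = √871351/6 + 105 = 105 + √871351/6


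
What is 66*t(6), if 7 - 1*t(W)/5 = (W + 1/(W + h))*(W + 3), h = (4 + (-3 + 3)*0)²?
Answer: -15645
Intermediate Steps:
h = 16 (h = (4 + 0*0)² = (4 + 0)² = 4² = 16)
t(W) = 35 - 5*(3 + W)*(W + 1/(16 + W)) (t(W) = 35 - 5*(W + 1/(W + 16))*(W + 3) = 35 - 5*(W + 1/(16 + W))*(3 + W) = 35 - 5*(3 + W)*(W + 1/(16 + W)))
66*t(6) = 66*(5*(109 - 1*6³ - 42*6 - 19*6²)/(16 + 6)) = 66*(5*(109 - 1*216 - 252 - 19*36)/22) = 66*(5*(1/22)*(109 - 216 - 252 - 684)) = 66*(5*(1/22)*(-1043)) = 66*(-5215/22) = -15645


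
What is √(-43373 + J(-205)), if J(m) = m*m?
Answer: 2*I*√337 ≈ 36.715*I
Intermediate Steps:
J(m) = m²
√(-43373 + J(-205)) = √(-43373 + (-205)²) = √(-43373 + 42025) = √(-1348) = 2*I*√337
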